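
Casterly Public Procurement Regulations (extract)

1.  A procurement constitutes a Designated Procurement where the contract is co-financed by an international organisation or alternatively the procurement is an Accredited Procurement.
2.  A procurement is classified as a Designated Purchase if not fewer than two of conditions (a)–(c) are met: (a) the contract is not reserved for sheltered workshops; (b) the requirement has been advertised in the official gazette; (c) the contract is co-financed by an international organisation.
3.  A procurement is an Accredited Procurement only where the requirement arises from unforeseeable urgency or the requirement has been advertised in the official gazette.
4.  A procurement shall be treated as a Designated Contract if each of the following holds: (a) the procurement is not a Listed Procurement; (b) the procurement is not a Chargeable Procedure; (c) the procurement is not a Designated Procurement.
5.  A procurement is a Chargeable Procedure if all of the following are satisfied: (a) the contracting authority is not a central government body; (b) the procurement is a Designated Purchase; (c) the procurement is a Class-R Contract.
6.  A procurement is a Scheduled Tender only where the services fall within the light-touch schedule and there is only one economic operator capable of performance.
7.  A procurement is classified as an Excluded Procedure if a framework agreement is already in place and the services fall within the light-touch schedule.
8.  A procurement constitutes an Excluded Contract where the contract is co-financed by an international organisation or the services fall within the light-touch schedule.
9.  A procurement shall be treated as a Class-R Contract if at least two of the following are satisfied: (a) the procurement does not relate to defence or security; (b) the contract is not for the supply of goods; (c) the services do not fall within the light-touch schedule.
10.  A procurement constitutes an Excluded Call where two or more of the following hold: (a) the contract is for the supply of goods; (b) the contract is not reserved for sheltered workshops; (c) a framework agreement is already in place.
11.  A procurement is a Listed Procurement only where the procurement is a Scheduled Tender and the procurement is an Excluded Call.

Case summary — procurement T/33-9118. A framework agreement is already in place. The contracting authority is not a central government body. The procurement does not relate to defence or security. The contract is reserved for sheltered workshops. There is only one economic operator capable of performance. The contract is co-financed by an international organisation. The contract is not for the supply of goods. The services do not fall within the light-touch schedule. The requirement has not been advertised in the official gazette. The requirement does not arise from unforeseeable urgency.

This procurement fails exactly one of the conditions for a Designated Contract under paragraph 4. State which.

paragraph 6 — Scheduled Tender: [the services fall within the light-touch schedule? no] AND [there is only one economic operator capable of performance? yes] → not satisfied.
paragraph 10 — Excluded Call: the contract is for the supply of goods? no; the contract is not reserved for sheltered workshops? no; a framework agreement is already in place? yes — 1 of 3 hold (need ≥2) → not satisfied.
paragraph 11 — Listed Procurement: [Scheduled Tender (paragraph 6)? no] AND [Excluded Call (paragraph 10)? no] → not satisfied.
paragraph 2 — Designated Purchase: the contract is not reserved for sheltered workshops? no; the requirement has been advertised in the official gazette? no; the contract is co-financed by an international organisation? yes — 1 of 3 hold (need ≥2) → not satisfied.
paragraph 9 — Class-R Contract: the procurement does not relate to defence or security? yes; the contract is not for the supply of goods? yes; the services do not fall within the light-touch schedule? yes — 3 of 3 hold (need ≥2) → satisfied.
paragraph 5 — Chargeable Procedure: [the contracting authority is not a central government body? yes] AND [Designated Purchase (paragraph 2)? no] AND [Class-R Contract (paragraph 9)? yes] → not satisfied.
paragraph 3 — Accredited Procurement: [the requirement arises from unforeseeable urgency? no] OR [the requirement has been advertised in the official gazette? no] → not satisfied.
paragraph 1 — Designated Procurement: [the contract is co-financed by an international organisation? yes] OR [Accredited Procurement (paragraph 3)? no] → satisfied.
paragraph 4 — Designated Contract: [not a Listed Procurement (paragraph 11)? yes] AND [not a Chargeable Procedure (paragraph 5)? yes] AND [not a Designated Procurement (paragraph 1)? no] → not satisfied.

Designated Procurement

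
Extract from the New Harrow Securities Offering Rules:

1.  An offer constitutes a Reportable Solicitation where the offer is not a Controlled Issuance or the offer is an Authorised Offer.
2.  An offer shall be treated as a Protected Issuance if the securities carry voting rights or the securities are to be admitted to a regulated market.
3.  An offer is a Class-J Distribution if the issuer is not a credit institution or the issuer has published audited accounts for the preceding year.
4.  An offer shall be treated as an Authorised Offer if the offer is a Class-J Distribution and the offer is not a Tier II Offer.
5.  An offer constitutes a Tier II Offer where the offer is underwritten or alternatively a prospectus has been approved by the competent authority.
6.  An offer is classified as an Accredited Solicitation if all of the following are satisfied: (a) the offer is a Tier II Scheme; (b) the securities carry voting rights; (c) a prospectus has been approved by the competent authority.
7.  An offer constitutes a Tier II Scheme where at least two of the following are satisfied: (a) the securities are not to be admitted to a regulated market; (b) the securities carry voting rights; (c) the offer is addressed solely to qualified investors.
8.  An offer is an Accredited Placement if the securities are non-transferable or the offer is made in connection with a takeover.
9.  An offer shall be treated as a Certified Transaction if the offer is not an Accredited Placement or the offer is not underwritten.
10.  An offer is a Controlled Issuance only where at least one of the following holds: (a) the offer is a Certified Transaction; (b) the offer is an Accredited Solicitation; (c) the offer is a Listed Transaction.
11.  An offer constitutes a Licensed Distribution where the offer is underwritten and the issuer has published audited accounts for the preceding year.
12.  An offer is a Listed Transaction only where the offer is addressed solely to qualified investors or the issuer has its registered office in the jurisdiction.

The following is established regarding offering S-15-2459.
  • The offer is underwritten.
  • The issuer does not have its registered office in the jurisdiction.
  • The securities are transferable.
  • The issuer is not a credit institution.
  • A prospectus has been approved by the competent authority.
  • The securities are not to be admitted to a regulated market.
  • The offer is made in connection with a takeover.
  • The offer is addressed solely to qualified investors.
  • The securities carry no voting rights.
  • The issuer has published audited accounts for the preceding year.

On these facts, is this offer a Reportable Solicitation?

paragraph 8 — Accredited Placement: [the securities are non-transferable? no] OR [the offer is made in connection with a takeover? yes] → satisfied.
paragraph 9 — Certified Transaction: [not an Accredited Placement (paragraph 8)? no] OR [the offer is not underwritten? no] → not satisfied.
paragraph 7 — Tier II Scheme: the securities are not to be admitted to a regulated market? yes; the securities carry voting rights? no; the offer is addressed solely to qualified investors? yes — 2 of 3 hold (need ≥2) → satisfied.
paragraph 6 — Accredited Solicitation: [Tier II Scheme (paragraph 7)? yes] AND [the securities carry voting rights? no] AND [a prospectus has been approved by the competent authority? yes] → not satisfied.
paragraph 12 — Listed Transaction: [the offer is addressed solely to qualified investors? yes] OR [the issuer has its registered office in the jurisdiction? no] → satisfied.
paragraph 10 — Controlled Issuance: [Certified Transaction (paragraph 9)? no] OR [Accredited Solicitation (paragraph 6)? no] OR [Listed Transaction (paragraph 12)? yes] → satisfied.
paragraph 3 — Class-J Distribution: [the issuer is not a credit institution? yes] OR [the issuer has published audited accounts for the preceding year? yes] → satisfied.
paragraph 5 — Tier II Offer: [the offer is underwritten? yes] OR [a prospectus has been approved by the competent authority? yes] → satisfied.
paragraph 4 — Authorised Offer: [Class-J Distribution (paragraph 3)? yes] AND [not a Tier II Offer (paragraph 5)? no] → not satisfied.
paragraph 1 — Reportable Solicitation: [not a Controlled Issuance (paragraph 10)? no] OR [Authorised Offer (paragraph 4)? no] → not satisfied.

No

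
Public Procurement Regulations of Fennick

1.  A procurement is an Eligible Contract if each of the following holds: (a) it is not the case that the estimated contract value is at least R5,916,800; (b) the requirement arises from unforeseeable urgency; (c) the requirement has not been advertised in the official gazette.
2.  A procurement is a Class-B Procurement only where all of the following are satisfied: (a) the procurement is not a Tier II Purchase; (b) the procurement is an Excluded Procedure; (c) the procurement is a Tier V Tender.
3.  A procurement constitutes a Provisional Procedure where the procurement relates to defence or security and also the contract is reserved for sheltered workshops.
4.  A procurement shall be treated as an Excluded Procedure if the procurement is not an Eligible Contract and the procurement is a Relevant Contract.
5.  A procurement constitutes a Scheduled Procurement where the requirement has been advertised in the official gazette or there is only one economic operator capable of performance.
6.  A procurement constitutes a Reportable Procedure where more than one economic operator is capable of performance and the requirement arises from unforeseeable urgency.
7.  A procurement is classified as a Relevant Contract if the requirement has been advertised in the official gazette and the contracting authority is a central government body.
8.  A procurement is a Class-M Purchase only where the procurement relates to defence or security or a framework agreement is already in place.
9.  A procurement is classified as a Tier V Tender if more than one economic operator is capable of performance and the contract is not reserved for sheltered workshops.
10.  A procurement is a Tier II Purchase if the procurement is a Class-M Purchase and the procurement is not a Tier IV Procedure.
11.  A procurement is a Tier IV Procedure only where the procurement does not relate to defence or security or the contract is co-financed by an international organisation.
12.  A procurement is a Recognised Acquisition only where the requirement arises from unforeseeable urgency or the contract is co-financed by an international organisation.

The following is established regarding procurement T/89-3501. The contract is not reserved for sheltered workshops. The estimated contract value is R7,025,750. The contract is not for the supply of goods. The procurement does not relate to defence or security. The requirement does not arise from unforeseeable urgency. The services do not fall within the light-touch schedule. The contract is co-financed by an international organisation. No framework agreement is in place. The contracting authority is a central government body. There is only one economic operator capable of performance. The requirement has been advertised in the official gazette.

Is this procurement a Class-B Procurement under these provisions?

No

paragraph 8 — Class-M Purchase: [the procurement relates to defence or security? no] OR [a framework agreement is already in place? no] → not satisfied.
paragraph 11 — Tier IV Procedure: [the procurement does not relate to defence or security? yes] OR [the contract is co-financed by an international organisation? yes] → satisfied.
paragraph 10 — Tier II Purchase: [Class-M Purchase (paragraph 8)? no] AND [not a Tier IV Procedure (paragraph 11)? no] → not satisfied.
paragraph 1 — Eligible Contract: [estimated contract value: R7,025,750 ≥ R5,916,800? yes, so negated condition no] AND [the requirement arises from unforeseeable urgency? no] AND [the requirement has not been advertised in the official gazette? no] → not satisfied.
paragraph 7 — Relevant Contract: [the requirement has been advertised in the official gazette? yes] AND [the contracting authority is a central government body? yes] → satisfied.
paragraph 4 — Excluded Procedure: [not an Eligible Contract (paragraph 1)? yes] AND [Relevant Contract (paragraph 7)? yes] → satisfied.
paragraph 9 — Tier V Tender: [more than one economic operator is capable of performance? no] AND [the contract is not reserved for sheltered workshops? yes] → not satisfied.
paragraph 2 — Class-B Procurement: [not a Tier II Purchase (paragraph 10)? yes] AND [Excluded Procedure (paragraph 4)? yes] AND [Tier V Tender (paragraph 9)? no] → not satisfied.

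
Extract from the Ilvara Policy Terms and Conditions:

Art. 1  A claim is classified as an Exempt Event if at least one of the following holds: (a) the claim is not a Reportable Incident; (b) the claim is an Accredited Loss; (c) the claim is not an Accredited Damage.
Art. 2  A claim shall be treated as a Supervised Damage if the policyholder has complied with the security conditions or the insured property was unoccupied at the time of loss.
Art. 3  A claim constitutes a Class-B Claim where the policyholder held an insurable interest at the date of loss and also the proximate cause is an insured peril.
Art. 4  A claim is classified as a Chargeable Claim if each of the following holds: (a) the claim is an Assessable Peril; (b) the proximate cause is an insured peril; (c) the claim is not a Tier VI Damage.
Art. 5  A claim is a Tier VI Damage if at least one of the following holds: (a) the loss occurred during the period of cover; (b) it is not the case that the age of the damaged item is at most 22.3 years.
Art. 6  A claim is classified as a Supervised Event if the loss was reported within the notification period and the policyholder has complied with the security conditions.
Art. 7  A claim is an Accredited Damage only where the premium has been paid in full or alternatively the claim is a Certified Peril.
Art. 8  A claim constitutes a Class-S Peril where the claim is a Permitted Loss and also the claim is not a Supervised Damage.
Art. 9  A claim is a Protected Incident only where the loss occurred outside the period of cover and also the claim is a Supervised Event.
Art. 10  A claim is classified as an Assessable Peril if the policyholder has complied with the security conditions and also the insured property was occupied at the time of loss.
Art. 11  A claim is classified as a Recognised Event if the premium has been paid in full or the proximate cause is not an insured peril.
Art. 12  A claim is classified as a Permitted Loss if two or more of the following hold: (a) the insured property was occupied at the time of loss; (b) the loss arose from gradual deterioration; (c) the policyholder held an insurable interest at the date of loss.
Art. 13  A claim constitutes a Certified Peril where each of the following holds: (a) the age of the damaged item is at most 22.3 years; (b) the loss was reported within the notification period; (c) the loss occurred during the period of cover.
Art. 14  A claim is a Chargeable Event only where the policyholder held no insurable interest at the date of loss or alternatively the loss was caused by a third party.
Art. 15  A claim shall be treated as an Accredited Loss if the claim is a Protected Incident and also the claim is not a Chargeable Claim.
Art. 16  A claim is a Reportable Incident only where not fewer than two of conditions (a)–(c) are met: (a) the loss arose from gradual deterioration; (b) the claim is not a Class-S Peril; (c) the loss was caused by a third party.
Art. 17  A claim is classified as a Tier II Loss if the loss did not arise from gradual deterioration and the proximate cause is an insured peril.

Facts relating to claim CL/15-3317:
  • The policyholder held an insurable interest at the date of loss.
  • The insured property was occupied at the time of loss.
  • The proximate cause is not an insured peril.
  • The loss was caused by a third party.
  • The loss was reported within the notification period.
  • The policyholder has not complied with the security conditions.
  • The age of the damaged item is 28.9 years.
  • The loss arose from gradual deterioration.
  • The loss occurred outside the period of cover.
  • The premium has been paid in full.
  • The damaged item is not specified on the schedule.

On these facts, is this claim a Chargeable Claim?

No

Under article 10: the policyholder has complied with the security conditions? no; and the insured property was occupied at the time of loss? yes. So the claim is not an Assessable Peril.
Under article 5: the loss occurred during the period of cover? no; or age of the damaged item: 28.9 years ≤ 22.3 years? no, so negated condition yes. So the claim is a Tier VI Damage.
Under article 4: Assessable Peril (article 10)? no; and the proximate cause is an insured peril? no; and not a Tier VI Damage (article 5)? no. So the claim is not a Chargeable Claim.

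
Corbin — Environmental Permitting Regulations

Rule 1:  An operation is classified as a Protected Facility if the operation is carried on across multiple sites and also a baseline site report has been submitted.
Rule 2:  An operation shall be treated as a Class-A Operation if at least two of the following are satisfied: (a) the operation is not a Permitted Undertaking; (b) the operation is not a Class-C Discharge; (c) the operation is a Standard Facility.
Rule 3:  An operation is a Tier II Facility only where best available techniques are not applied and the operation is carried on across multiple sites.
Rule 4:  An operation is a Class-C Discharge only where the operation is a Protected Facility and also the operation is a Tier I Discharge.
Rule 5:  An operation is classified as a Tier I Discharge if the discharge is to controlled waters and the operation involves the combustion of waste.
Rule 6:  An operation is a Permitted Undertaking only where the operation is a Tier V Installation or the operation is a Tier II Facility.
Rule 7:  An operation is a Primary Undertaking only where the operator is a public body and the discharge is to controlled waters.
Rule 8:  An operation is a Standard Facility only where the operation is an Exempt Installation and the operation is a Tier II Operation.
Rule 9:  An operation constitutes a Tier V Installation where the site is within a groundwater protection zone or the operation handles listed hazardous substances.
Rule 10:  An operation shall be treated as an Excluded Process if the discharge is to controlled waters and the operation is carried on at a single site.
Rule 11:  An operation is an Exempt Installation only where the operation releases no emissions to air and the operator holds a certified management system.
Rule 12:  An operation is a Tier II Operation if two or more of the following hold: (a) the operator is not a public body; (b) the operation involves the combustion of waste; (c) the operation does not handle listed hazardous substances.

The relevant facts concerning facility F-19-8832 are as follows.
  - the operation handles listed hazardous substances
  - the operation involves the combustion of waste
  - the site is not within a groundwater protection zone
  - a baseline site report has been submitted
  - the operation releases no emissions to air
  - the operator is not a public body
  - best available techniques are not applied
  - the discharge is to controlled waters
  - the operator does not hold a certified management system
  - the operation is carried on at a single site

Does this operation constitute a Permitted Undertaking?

Yes

rule 9 — Tier V Installation: [the site is within a groundwater protection zone? no] OR [the operation handles listed hazardous substances? yes] → satisfied.
rule 3 — Tier II Facility: [best available techniques are not applied? yes] AND [the operation is carried on across multiple sites? no] → not satisfied.
rule 6 — Permitted Undertaking: [Tier V Installation (rule 9)? yes] OR [Tier II Facility (rule 3)? no] → satisfied.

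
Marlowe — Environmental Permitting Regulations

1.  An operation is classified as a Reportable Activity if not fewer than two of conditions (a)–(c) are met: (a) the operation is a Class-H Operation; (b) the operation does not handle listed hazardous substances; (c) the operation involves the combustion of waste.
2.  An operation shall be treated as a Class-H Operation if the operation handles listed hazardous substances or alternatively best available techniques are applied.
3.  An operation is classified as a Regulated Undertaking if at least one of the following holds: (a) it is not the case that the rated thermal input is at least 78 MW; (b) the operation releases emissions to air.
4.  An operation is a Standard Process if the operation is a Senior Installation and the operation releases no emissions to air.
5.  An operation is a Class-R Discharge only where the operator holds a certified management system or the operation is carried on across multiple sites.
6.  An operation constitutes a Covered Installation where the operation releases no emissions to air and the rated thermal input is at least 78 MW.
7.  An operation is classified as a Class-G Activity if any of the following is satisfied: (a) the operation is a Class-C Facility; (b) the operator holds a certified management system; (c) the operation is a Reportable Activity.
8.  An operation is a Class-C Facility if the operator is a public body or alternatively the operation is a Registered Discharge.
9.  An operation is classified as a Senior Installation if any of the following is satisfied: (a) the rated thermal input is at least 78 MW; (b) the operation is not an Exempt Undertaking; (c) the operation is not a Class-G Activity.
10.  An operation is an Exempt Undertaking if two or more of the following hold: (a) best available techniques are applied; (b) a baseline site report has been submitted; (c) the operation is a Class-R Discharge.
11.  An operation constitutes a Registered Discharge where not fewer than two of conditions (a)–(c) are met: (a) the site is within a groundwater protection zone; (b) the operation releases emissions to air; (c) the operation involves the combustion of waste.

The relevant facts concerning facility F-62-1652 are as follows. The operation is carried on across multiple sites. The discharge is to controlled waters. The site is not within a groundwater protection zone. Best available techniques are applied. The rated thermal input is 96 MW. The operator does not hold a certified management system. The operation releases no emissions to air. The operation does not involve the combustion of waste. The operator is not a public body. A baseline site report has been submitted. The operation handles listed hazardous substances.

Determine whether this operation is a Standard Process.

Under paragraph 5: the operator holds a certified management system? no; or the operation is carried on across multiple sites? yes. So the operation is a Class-R Discharge.
Under paragraph 10: best available techniques are applied? yes; a baseline site report has been submitted? yes; Class-R Discharge (paragraph 5)? yes — 3 of 3 hold (need ≥2) → satisfied.
Under paragraph 11: the site is within a groundwater protection zone? no; the operation releases emissions to air? no; the operation involves the combustion of waste? no — 0 of 3 hold (need ≥2) → not satisfied.
Under paragraph 8: the operator is a public body? no; or Registered Discharge (paragraph 11)? no. So the operation is not a Class-C Facility.
Under paragraph 2: the operation handles listed hazardous substances? yes; or best available techniques are applied? yes. So the operation is a Class-H Operation.
Under paragraph 1: Class-H Operation (paragraph 2)? yes; the operation does not handle listed hazardous substances? no; the operation involves the combustion of waste? no — 1 of 3 hold (need ≥2) → not satisfied.
Under paragraph 7: Class-C Facility (paragraph 8)? no; or the operator holds a certified management system? no; or Reportable Activity (paragraph 1)? no. So the operation is not a Class-G Activity.
Under paragraph 9: rated thermal input: 96 MW ≥ 78 MW? yes; or not an Exempt Undertaking (paragraph 10)? no; or not a Class-G Activity (paragraph 7)? yes. So the operation is a Senior Installation.
Under paragraph 4: Senior Installation (paragraph 9)? yes; and the operation releases no emissions to air? yes. So the operation is a Standard Process.

Yes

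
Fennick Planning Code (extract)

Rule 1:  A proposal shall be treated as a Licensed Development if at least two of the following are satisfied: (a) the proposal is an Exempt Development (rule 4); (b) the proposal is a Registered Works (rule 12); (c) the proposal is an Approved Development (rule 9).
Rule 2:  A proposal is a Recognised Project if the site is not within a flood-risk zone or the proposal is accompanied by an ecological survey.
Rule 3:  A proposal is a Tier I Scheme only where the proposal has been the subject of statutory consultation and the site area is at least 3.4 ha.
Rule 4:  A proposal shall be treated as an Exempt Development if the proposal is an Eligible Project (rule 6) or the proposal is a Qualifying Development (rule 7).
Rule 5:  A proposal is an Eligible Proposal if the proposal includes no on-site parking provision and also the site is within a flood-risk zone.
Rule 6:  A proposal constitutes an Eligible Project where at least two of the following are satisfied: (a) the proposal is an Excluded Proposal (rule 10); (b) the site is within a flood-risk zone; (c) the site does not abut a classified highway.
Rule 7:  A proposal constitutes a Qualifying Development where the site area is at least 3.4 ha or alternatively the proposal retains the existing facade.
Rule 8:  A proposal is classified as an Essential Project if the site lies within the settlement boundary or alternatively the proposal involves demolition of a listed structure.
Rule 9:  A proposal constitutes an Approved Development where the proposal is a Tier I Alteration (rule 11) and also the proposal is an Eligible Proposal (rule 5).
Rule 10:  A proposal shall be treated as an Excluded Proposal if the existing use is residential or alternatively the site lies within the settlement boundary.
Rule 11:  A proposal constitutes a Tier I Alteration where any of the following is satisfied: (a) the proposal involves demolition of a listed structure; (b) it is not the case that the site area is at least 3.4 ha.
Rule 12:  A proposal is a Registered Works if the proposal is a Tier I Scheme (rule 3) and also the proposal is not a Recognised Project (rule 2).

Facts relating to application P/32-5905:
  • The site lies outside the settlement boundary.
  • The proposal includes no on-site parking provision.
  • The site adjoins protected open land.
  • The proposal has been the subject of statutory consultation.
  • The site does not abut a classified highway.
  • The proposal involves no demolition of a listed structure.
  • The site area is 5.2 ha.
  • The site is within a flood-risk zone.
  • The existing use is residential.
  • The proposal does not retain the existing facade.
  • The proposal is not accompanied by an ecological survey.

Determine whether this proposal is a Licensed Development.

Yes

rule 10 — Excluded Proposal: [the existing use is residential? yes] OR [the site lies within the settlement boundary? no] → satisfied.
rule 6 — Eligible Project: Excluded Proposal (rule 10)? yes; the site is within a flood-risk zone? yes; the site does not abut a classified highway? yes — 3 of 3 hold (need ≥2) → satisfied.
rule 7 — Qualifying Development: [site area: 5.2 ha ≥ 3.4 ha? yes] OR [the proposal retains the existing facade? no] → satisfied.
rule 4 — Exempt Development: [Eligible Project (rule 6)? yes] OR [Qualifying Development (rule 7)? yes] → satisfied.
rule 3 — Tier I Scheme: [the proposal has been the subject of statutory consultation? yes] AND [site area: 5.2 ha ≥ 3.4 ha? yes] → satisfied.
rule 2 — Recognised Project: [the site is not within a flood-risk zone? no] OR [the proposal is accompanied by an ecological survey? no] → not satisfied.
rule 12 — Registered Works: [Tier I Scheme (rule 3)? yes] AND [not a Recognised Project (rule 2)? yes] → satisfied.
rule 11 — Tier I Alteration: [the proposal involves demolition of a listed structure? no] OR [site area: 5.2 ha ≥ 3.4 ha? yes, so negated condition no] → not satisfied.
rule 5 — Eligible Proposal: [the proposal includes no on-site parking provision? yes] AND [the site is within a flood-risk zone? yes] → satisfied.
rule 9 — Approved Development: [Tier I Alteration (rule 11)? no] AND [Eligible Proposal (rule 5)? yes] → not satisfied.
rule 1 — Licensed Development: Exempt Development (rule 4)? yes; Registered Works (rule 12)? yes; Approved Development (rule 9)? no — 2 of 3 hold (need ≥2) → satisfied.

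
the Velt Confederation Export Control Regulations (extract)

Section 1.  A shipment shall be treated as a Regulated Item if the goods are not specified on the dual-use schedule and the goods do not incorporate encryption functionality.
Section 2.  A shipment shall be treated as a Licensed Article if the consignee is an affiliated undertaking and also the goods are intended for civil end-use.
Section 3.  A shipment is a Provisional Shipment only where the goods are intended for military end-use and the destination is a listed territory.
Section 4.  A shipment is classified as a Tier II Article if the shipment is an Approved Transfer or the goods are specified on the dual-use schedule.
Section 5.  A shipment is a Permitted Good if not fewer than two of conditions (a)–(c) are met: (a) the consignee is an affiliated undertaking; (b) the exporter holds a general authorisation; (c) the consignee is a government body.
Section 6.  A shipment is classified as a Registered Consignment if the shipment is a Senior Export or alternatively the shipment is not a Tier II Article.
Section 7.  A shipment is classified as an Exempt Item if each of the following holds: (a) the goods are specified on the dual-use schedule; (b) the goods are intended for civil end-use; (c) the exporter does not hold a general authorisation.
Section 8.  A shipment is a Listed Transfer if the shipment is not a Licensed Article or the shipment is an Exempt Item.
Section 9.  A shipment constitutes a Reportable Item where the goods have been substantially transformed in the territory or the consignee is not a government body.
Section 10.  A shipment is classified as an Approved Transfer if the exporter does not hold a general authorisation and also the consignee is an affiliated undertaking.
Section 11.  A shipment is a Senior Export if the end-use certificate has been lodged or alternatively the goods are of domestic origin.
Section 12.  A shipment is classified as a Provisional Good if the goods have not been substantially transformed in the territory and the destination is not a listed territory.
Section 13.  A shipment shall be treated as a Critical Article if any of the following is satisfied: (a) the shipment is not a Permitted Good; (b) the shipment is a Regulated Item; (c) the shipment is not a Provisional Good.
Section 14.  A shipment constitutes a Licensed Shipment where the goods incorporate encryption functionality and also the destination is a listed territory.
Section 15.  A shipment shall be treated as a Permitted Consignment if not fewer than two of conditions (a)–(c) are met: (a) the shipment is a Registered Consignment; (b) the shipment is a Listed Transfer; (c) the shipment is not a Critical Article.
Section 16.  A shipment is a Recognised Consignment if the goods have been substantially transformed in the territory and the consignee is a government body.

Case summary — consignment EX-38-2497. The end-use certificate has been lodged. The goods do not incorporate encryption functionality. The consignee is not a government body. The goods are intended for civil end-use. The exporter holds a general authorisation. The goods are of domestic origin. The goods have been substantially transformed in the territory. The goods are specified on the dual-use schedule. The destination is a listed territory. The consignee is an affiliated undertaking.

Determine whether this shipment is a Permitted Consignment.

section 11 — Senior Export: [the end-use certificate has been lodged? yes] OR [the goods are of domestic origin? yes] → satisfied.
section 10 — Approved Transfer: [the exporter does not hold a general authorisation? no] AND [the consignee is an affiliated undertaking? yes] → not satisfied.
section 4 — Tier II Article: [Approved Transfer (section 10)? no] OR [the goods are specified on the dual-use schedule? yes] → satisfied.
section 6 — Registered Consignment: [Senior Export (section 11)? yes] OR [not a Tier II Article (section 4)? no] → satisfied.
section 2 — Licensed Article: [the consignee is an affiliated undertaking? yes] AND [the goods are intended for civil end-use? yes] → satisfied.
section 7 — Exempt Item: [the goods are specified on the dual-use schedule? yes] AND [the goods are intended for civil end-use? yes] AND [the exporter does not hold a general authorisation? no] → not satisfied.
section 8 — Listed Transfer: [not a Licensed Article (section 2)? no] OR [Exempt Item (section 7)? no] → not satisfied.
section 5 — Permitted Good: the consignee is an affiliated undertaking? yes; the exporter holds a general authorisation? yes; the consignee is a government body? no — 2 of 3 hold (need ≥2) → satisfied.
section 1 — Regulated Item: [the goods are not specified on the dual-use schedule? no] AND [the goods do not incorporate encryption functionality? yes] → not satisfied.
section 12 — Provisional Good: [the goods have not been substantially transformed in the territory? no] AND [the destination is not a listed territory? no] → not satisfied.
section 13 — Critical Article: [not a Permitted Good (section 5)? no] OR [Regulated Item (section 1)? no] OR [not a Provisional Good (section 12)? yes] → satisfied.
section 15 — Permitted Consignment: Registered Consignment (section 6)? yes; Listed Transfer (section 8)? no; not a Critical Article (section 13)? no — 1 of 3 hold (need ≥2) → not satisfied.

No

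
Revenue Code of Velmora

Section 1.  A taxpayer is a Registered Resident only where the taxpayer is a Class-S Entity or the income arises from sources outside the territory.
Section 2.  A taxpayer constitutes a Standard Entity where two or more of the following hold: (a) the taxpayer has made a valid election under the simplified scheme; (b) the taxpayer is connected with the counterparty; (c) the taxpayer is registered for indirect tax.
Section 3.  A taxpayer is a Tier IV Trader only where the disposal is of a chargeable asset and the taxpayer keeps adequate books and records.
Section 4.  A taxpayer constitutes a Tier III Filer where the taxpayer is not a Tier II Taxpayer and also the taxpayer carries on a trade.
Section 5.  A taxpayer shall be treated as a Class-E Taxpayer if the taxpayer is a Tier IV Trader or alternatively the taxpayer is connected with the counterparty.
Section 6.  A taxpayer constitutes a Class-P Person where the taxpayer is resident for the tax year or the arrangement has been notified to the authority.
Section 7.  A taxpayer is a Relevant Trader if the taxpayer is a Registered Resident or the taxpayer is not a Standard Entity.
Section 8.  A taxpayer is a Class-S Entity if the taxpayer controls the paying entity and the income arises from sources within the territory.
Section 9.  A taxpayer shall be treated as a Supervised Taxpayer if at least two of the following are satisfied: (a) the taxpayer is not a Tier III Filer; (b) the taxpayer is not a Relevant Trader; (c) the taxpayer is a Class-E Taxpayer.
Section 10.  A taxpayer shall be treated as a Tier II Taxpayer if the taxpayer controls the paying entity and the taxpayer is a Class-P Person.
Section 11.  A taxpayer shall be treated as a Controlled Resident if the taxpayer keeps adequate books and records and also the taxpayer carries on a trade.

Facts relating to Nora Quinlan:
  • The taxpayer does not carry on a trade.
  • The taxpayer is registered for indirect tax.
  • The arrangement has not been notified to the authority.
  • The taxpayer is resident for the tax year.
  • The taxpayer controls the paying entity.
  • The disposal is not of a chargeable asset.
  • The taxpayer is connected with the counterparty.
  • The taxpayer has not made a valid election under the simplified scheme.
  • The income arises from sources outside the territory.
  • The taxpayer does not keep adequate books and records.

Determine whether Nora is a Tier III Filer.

section 6 — Class-P Person: [the taxpayer is resident for the tax year? yes] OR [the arrangement has been notified to the authority? no] → satisfied.
section 10 — Tier II Taxpayer: [the taxpayer controls the paying entity? yes] AND [Class-P Person (section 6)? yes] → satisfied.
section 4 — Tier III Filer: [not a Tier II Taxpayer (section 10)? no] AND [the taxpayer carries on a trade? no] → not satisfied.

No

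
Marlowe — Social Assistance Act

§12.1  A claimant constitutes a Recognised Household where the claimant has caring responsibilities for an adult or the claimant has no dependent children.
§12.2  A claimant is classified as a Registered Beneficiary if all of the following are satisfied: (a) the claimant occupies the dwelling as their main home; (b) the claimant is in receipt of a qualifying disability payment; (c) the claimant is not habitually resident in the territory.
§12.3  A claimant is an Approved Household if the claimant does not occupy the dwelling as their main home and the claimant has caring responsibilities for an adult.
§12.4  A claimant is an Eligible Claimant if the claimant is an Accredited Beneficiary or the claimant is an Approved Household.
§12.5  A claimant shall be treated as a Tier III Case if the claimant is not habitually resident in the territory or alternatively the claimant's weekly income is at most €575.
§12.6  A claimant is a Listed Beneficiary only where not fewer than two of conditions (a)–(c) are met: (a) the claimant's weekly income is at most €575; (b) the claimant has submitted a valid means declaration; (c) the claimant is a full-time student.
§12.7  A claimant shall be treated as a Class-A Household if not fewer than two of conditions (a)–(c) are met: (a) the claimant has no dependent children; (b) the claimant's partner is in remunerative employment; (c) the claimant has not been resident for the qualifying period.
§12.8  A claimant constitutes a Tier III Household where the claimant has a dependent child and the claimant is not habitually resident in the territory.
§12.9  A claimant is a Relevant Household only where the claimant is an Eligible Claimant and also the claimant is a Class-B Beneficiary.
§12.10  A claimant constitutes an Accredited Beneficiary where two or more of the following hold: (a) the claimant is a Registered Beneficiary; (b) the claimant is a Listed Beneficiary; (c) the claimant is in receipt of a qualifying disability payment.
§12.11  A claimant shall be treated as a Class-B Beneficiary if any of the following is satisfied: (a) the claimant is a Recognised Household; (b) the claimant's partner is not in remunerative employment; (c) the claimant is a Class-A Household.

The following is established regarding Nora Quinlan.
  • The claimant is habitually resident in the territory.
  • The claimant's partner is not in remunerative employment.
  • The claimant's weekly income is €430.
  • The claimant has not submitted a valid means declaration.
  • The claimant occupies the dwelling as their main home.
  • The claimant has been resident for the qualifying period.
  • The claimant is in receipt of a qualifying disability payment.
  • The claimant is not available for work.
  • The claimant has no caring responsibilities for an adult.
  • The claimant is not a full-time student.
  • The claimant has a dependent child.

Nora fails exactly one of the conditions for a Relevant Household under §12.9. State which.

Eligible Claimant

§12.2 — Registered Beneficiary: [the claimant occupies the dwelling as their main home? yes] AND [the claimant is in receipt of a qualifying disability payment? yes] AND [the claimant is not habitually resident in the territory? no] → not satisfied.
§12.6 — Listed Beneficiary: claimant's weekly income: €430 ≤ €575? yes; the claimant has submitted a valid means declaration? no; the claimant is a full-time student? no — 1 of 3 hold (need ≥2) → not satisfied.
§12.10 — Accredited Beneficiary: Registered Beneficiary (§12.2)? no; Listed Beneficiary (§12.6)? no; the claimant is in receipt of a qualifying disability payment? yes — 1 of 3 hold (need ≥2) → not satisfied.
§12.3 — Approved Household: [the claimant does not occupy the dwelling as their main home? no] AND [the claimant has caring responsibilities for an adult? no] → not satisfied.
§12.4 — Eligible Claimant: [Accredited Beneficiary (§12.10)? no] OR [Approved Household (§12.3)? no] → not satisfied.
§12.1 — Recognised Household: [the claimant has caring responsibilities for an adult? no] OR [the claimant has no dependent children? no] → not satisfied.
§12.7 — Class-A Household: the claimant has no dependent children? no; the claimant's partner is in remunerative employment? no; the claimant has not been resident for the qualifying period? no — 0 of 3 hold (need ≥2) → not satisfied.
§12.11 — Class-B Beneficiary: [Recognised Household (§12.1)? no] OR [the claimant's partner is not in remunerative employment? yes] OR [Class-A Household (§12.7)? no] → satisfied.
§12.9 — Relevant Household: [Eligible Claimant (§12.4)? no] AND [Class-B Beneficiary (§12.11)? yes] → not satisfied.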